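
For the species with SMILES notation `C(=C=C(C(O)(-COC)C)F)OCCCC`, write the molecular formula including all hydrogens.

Heavy atoms from the SMILES: 11 C, 1 F, 3 O.
Implicit hydrogens by atom environment:
  4 × C: 2 H each → 8
  3 × C: 3 H each → 9
  3 × C: no H
  2 × O: no H
  1 × C: 1 H
  1 × F: no H
  1 × O: 1 H
  Total hydrogens = 19.
Molecular formula: C11H19FO3

C11H19FO3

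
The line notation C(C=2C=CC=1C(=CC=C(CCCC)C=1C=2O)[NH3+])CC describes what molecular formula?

Heavy atoms from the SMILES: 17 C, 1 N, 1 O.
Implicit hydrogens by atom environment:
  6 × C (aromatic): no H
  5 × C: 2 H each → 10
  4 × C (aromatic): 1 H each → 4
  2 × C: 3 H each → 6
  1 × N (charge +1): 3 H
  1 × O: 1 H
  Total hydrogens = 24.
Net charge +1.
Molecular formula: C17H24NO+

C17H24NO+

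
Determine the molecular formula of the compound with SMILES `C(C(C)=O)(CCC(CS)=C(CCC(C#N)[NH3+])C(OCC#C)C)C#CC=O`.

Heavy atoms from the SMILES: 20 C, 2 N, 3 O, 1 S.
Implicit hydrogens by atom environment:
  7 × C: no H
  6 × C: 2 H each → 12
  5 × C: 1 H each → 5
  3 × O: no H
  2 × C: 3 H each → 6
  1 × N (charge +1): 3 H
  1 × N: no H
  1 × S: 1 H
  Total hydrogens = 27.
Net charge +1.
Molecular formula: C20H27N2O3S+

C20H27N2O3S+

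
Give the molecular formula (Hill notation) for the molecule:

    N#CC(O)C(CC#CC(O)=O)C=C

Heavy atoms from the SMILES: 9 C, 1 N, 3 O.
Implicit hydrogens by atom environment:
  4 × C: no H
  3 × C: 1 H each → 3
  2 × C: 2 H each → 4
  2 × O: 1 H each → 2
  1 × N: no H
  1 × O: no H
  Total hydrogens = 9.
Molecular formula: C9H9NO3

C9H9NO3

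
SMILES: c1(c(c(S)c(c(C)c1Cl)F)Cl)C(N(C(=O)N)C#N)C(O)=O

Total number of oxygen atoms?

The symbol for oxygen appears 3 times in the SMILES.

3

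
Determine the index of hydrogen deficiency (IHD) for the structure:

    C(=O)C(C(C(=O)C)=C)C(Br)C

3

Molecular formula from the SMILES: C8H11BrO2.
DoU = (2C + 2 + N − H − X)/2 = (2·8 + 2 + 0 − 11 − 1)/2 = 6/2 = 3.
(Structurally: 0 ring(s) + 3 π bond(s) = 3.)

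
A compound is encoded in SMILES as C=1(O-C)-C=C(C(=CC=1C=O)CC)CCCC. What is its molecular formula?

C14H20O2

Heavy atoms from the SMILES: 14 C, 2 O.
Implicit hydrogens by atom environment:
  4 × C: 2 H each → 8
  4 × C (aromatic): no H
  3 × C: 3 H each → 9
  2 × C (aromatic): 1 H each → 2
  2 × O: no H
  1 × C: 1 H
  Total hydrogens = 20.
Molecular formula: C14H20O2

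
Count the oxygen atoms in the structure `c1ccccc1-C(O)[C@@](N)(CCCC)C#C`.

1

The symbol for oxygen appears 1 time in the SMILES.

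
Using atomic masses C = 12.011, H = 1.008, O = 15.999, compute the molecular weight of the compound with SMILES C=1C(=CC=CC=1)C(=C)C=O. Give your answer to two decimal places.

Molecular formula: C9H8O.
M = 9×12.011 + 8×1.008 + 1×15.999 = 132.16 g/mol.

132.16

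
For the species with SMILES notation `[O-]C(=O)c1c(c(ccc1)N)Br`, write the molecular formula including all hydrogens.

C7H5BrNO2-

Heavy atoms from the SMILES: 1 Br, 7 C, 1 N, 2 O.
Implicit hydrogens by atom environment:
  3 × C (aromatic): 1 H each → 3
  3 × C (aromatic): no H
  1 × Br: no H
  1 × C: no H
  1 × N: 2 H
  1 × O: no H
  1 × O (charge -1): no H
  Total hydrogens = 5.
Net charge -1.
Molecular formula: C7H5BrNO2-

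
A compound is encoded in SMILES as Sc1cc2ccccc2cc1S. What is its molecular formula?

C10H8S2

Heavy atoms from the SMILES: 10 C, 2 S.
Implicit hydrogens by atom environment:
  6 × C (aromatic): 1 H each → 6
  4 × C (aromatic): no H
  2 × S: 1 H each → 2
  Total hydrogens = 8.
Molecular formula: C10H8S2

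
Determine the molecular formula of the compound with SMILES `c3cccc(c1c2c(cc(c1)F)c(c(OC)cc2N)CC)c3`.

Heavy atoms from the SMILES: 19 C, 1 F, 1 N, 1 O.
Implicit hydrogens by atom environment:
  8 × C (aromatic): 1 H each → 8
  8 × C (aromatic): no H
  2 × C: 3 H each → 6
  1 × C: 2 H
  1 × F: no H
  1 × N: 2 H
  1 × O: no H
  Total hydrogens = 18.
Molecular formula: C19H18FNO

C19H18FNO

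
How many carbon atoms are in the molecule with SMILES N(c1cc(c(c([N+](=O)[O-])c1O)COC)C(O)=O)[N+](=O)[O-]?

The symbol for carbon appears 9 times in the SMILES. Lowercase c denotes aromatic carbon and counts toward C.

9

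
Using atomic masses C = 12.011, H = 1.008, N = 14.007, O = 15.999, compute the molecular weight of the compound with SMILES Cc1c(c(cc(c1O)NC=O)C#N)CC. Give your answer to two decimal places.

Molecular formula: C11H12N2O2.
M = 11×12.011 + 12×1.008 + 2×14.007 + 2×15.999 = 204.23 g/mol.

204.23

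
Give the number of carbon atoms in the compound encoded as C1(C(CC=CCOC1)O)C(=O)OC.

9

The symbol for carbon appears 9 times in the SMILES.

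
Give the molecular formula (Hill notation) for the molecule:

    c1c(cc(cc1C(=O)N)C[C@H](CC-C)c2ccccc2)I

Heavy atoms from the SMILES: 18 C, 1 I, 1 N, 1 O.
Implicit hydrogens by atom environment:
  8 × C (aromatic): 1 H each → 8
  4 × C (aromatic): no H
  3 × C: 2 H each → 6
  1 × C: 3 H
  1 × C: 1 H
  1 × C: no H
  1 × I: no H
  1 × N: 2 H
  1 × O: no H
  Total hydrogens = 20.
Molecular formula: C18H20INO

C18H20INO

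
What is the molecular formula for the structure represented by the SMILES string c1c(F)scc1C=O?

C5H3FOS

Heavy atoms from the SMILES: 5 C, 1 F, 1 O, 1 S.
Implicit hydrogens by atom environment:
  2 × C (aromatic): 1 H each → 2
  2 × C (aromatic): no H
  1 × C: 1 H
  1 × F: no H
  1 × O: no H
  1 × S (aromatic): no H
  Total hydrogens = 3.
Molecular formula: C5H3FOS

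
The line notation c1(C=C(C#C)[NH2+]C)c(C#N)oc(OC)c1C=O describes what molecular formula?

C12H11N2O3+

Heavy atoms from the SMILES: 12 C, 2 N, 3 O.
Implicit hydrogens by atom environment:
  4 × C (aromatic): no H
  3 × C: 1 H each → 3
  3 × C: no H
  2 × C: 3 H each → 6
  2 × O: no H
  1 × N (charge +1): 2 H
  1 × N: no H
  1 × O (aromatic): no H
  Total hydrogens = 11.
Net charge +1.
Molecular formula: C12H11N2O3+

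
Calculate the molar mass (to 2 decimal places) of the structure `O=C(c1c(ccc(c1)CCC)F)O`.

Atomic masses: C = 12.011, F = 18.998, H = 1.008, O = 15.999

182.19

Molecular formula: C10H11FO2.
M = 10×12.011 + 1×18.998 + 11×1.008 + 2×15.999 = 182.19 g/mol.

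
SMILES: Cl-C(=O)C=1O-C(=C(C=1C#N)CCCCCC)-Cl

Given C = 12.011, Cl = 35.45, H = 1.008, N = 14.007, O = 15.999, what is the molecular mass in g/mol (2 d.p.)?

Molecular formula: C12H13Cl2NO2.
M = 12×12.011 + 2×35.45 + 13×1.008 + 1×14.007 + 2×15.999 = 274.14 g/mol.

274.14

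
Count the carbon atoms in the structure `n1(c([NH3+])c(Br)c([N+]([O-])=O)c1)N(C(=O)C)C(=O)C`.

The symbol for carbon appears 8 times in the SMILES. Lowercase c denotes aromatic carbon and counts toward C.

8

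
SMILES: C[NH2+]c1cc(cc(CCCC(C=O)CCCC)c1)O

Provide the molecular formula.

C16H26NO2+

Heavy atoms from the SMILES: 16 C, 1 N, 2 O.
Implicit hydrogens by atom environment:
  6 × C: 2 H each → 12
  3 × C (aromatic): 1 H each → 3
  3 × C (aromatic): no H
  2 × C: 3 H each → 6
  2 × C: 1 H each → 2
  1 × N (charge +1): 2 H
  1 × O: 1 H
  1 × O: no H
  Total hydrogens = 26.
Net charge +1.
Molecular formula: C16H26NO2+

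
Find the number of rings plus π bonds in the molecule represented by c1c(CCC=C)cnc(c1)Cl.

Molecular formula from the SMILES: C9H10ClN.
DoU = (2C + 2 + N − H − X)/2 = (2·9 + 2 + 1 − 10 − 1)/2 = 10/2 = 5.
(Structurally: 1 ring(s) + 4 π bond(s) = 5.)

5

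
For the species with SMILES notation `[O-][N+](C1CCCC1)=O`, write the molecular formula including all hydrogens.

C5H9NO2

Heavy atoms from the SMILES: 5 C, 1 N, 2 O.
Implicit hydrogens by atom environment:
  4 × C: 2 H each → 8
  1 × C: 1 H
  1 × N (charge +1): no H
  1 × O: no H
  1 × O (charge -1): no H
  Total hydrogens = 9.
Molecular formula: C5H9NO2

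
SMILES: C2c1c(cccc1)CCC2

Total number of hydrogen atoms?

Hydrogens are implicit in SMILES; fill each atom to its normal valence:
  4 × C: 2 H each → 8
  4 × C (aromatic): 1 H each → 4
  2 × C (aromatic): no H
  Total hydrogens = 12.

12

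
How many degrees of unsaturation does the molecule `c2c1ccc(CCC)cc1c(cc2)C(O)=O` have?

8

Molecular formula from the SMILES: C14H14O2.
DoU = (2C + 2 + N − H − X)/2 = (2·14 + 2 + 0 − 14 − 0)/2 = 16/2 = 8.
(Structurally: 2 ring(s) + 6 π bond(s) = 8.)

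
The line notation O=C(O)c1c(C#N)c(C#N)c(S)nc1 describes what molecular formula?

C8H3N3O2S

Heavy atoms from the SMILES: 8 C, 3 N, 2 O, 1 S.
Implicit hydrogens by atom environment:
  4 × C (aromatic): no H
  3 × C: no H
  2 × N: no H
  1 × C (aromatic): 1 H
  1 × N (aromatic): no H
  1 × O: 1 H
  1 × O: no H
  1 × S: 1 H
  Total hydrogens = 3.
Molecular formula: C8H3N3O2S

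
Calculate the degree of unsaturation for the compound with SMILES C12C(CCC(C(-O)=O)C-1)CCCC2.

Molecular formula from the SMILES: C11H18O2.
DoU = (2C + 2 + N − H − X)/2 = (2·11 + 2 + 0 − 18 − 0)/2 = 6/2 = 3.
(Structurally: 2 ring(s) + 1 π bond(s) = 3.)

3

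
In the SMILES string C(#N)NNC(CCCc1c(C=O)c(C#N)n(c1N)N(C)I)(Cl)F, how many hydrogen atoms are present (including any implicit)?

Hydrogens are implicit in SMILES; fill each atom to its normal valence:
  4 × C (aromatic): no H
  3 × C: 2 H each → 6
  3 × C: no H
  3 × N: no H
  2 × N: 1 H each → 2
  1 × C: 3 H
  1 × C: 1 H
  1 × Cl: no H
  1 × F: no H
  1 × I: no H
  1 × N: 2 H
  1 × N (aromatic): no H
  1 × O: no H
  Total hydrogens = 14.

14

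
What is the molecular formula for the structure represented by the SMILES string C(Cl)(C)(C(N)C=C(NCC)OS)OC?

Heavy atoms from the SMILES: 8 C, 1 Cl, 2 N, 2 O, 1 S.
Implicit hydrogens by atom environment:
  3 × C: 3 H each → 9
  2 × C: 1 H each → 2
  2 × C: no H
  2 × O: no H
  1 × C: 2 H
  1 × Cl: no H
  1 × N: 2 H
  1 × N: 1 H
  1 × S: 1 H
  Total hydrogens = 17.
Molecular formula: C8H17ClN2O2S

C8H17ClN2O2S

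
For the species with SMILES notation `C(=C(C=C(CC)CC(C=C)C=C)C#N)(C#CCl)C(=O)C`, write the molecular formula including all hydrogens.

C17H18ClNO

Heavy atoms from the SMILES: 17 C, 1 Cl, 1 N, 1 O.
Implicit hydrogens by atom environment:
  7 × C: no H
  4 × C: 2 H each → 8
  4 × C: 1 H each → 4
  2 × C: 3 H each → 6
  1 × Cl: no H
  1 × N: no H
  1 × O: no H
  Total hydrogens = 18.
Molecular formula: C17H18ClNO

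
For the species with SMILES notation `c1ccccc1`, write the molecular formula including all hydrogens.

Heavy atoms from the SMILES: 6 C.
Implicit hydrogens by atom environment:
  6 × C (aromatic): 1 H each → 6
  Total hydrogens = 6.
Molecular formula: C6H6

C6H6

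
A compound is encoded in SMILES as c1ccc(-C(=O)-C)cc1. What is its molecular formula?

Heavy atoms from the SMILES: 8 C, 1 O.
Implicit hydrogens by atom environment:
  5 × C (aromatic): 1 H each → 5
  1 × C: 3 H
  1 × C (aromatic): no H
  1 × C: no H
  1 × O: no H
  Total hydrogens = 8.
Molecular formula: C8H8O

C8H8O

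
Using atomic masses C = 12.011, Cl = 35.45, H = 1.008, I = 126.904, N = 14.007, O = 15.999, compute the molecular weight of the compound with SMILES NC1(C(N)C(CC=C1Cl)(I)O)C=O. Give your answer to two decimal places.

316.52

Molecular formula: C7H10ClIN2O2.
M = 7×12.011 + 1×35.45 + 10×1.008 + 1×126.904 + 2×14.007 + 2×15.999 = 316.52 g/mol.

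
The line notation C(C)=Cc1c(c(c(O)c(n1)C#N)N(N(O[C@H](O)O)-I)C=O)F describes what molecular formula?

Heavy atoms from the SMILES: 11 C, 1 F, 1 I, 4 N, 5 O.
Implicit hydrogens by atom environment:
  5 × C (aromatic): no H
  4 × C: 1 H each → 4
  3 × N: no H
  3 × O: 1 H each → 3
  2 × O: no H
  1 × C: 3 H
  1 × C: no H
  1 × F: no H
  1 × I: no H
  1 × N (aromatic): no H
  Total hydrogens = 10.
Molecular formula: C11H10FIN4O5

C11H10FIN4O5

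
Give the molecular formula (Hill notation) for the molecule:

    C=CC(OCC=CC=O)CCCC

C11H18O2

Heavy atoms from the SMILES: 11 C, 2 O.
Implicit hydrogens by atom environment:
  5 × C: 2 H each → 10
  5 × C: 1 H each → 5
  2 × O: no H
  1 × C: 3 H
  Total hydrogens = 18.
Molecular formula: C11H18O2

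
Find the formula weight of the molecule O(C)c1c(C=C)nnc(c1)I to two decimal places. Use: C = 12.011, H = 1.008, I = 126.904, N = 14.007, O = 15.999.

Molecular formula: C7H7IN2O.
M = 7×12.011 + 7×1.008 + 1×126.904 + 2×14.007 + 1×15.999 = 262.05 g/mol.

262.05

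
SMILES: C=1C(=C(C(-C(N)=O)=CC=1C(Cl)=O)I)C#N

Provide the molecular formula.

C9H4ClIN2O2

Heavy atoms from the SMILES: 9 C, 1 Cl, 1 I, 2 N, 2 O.
Implicit hydrogens by atom environment:
  4 × C (aromatic): no H
  3 × C: no H
  2 × C (aromatic): 1 H each → 2
  2 × O: no H
  1 × Cl: no H
  1 × I: no H
  1 × N: 2 H
  1 × N: no H
  Total hydrogens = 4.
Molecular formula: C9H4ClIN2O2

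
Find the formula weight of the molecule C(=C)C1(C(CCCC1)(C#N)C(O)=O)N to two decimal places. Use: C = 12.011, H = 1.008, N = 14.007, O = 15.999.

194.23

Molecular formula: C10H14N2O2.
M = 10×12.011 + 14×1.008 + 2×14.007 + 2×15.999 = 194.23 g/mol.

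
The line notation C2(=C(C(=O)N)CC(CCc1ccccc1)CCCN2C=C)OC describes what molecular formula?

C19H26N2O2

Heavy atoms from the SMILES: 19 C, 2 N, 2 O.
Implicit hydrogens by atom environment:
  7 × C: 2 H each → 14
  5 × C (aromatic): 1 H each → 5
  3 × C: no H
  2 × C: 1 H each → 2
  2 × O: no H
  1 × C: 3 H
  1 × C (aromatic): no H
  1 × N: 2 H
  1 × N: no H
  Total hydrogens = 26.
Molecular formula: C19H26N2O2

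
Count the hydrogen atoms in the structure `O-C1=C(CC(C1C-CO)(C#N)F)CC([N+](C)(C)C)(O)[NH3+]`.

Hydrogens are implicit in SMILES; fill each atom to its normal valence:
  5 × C: no H
  4 × C: 2 H each → 8
  3 × C: 3 H each → 9
  3 × O: 1 H each → 3
  1 × C: 1 H
  1 × F: no H
  1 × N (charge +1): 3 H
  1 × N: no H
  1 × N (charge +1): no H
  Total hydrogens = 24.

24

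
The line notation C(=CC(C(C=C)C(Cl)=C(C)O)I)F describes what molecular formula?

C9H11ClFIO

Heavy atoms from the SMILES: 9 C, 1 Cl, 1 F, 1 I, 1 O.
Implicit hydrogens by atom environment:
  5 × C: 1 H each → 5
  2 × C: no H
  1 × C: 3 H
  1 × C: 2 H
  1 × Cl: no H
  1 × F: no H
  1 × I: no H
  1 × O: 1 H
  Total hydrogens = 11.
Molecular formula: C9H11ClFIO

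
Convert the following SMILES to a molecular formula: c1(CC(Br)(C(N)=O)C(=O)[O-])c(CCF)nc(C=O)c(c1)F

Heavy atoms from the SMILES: 1 Br, 12 C, 2 F, 2 N, 4 O.
Implicit hydrogens by atom environment:
  4 × C (aromatic): no H
  3 × C: 2 H each → 6
  3 × C: no H
  3 × O: no H
  2 × F: no H
  1 × Br: no H
  1 × C (aromatic): 1 H
  1 × C: 1 H
  1 × N: 2 H
  1 × N (aromatic): no H
  1 × O (charge -1): no H
  Total hydrogens = 10.
Net charge -1.
Molecular formula: C12H10BrF2N2O4-

C12H10BrF2N2O4-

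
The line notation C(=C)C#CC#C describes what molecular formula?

C6H4

Heavy atoms from the SMILES: 6 C.
Implicit hydrogens by atom environment:
  3 × C: no H
  2 × C: 1 H each → 2
  1 × C: 2 H
  Total hydrogens = 4.
Molecular formula: C6H4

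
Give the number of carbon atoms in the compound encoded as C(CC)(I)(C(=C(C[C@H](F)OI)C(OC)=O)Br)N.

9

The symbol for carbon appears 9 times in the SMILES.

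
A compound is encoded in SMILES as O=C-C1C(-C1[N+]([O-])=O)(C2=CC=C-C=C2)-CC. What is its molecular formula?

Heavy atoms from the SMILES: 12 C, 1 N, 3 O.
Implicit hydrogens by atom environment:
  5 × C (aromatic): 1 H each → 5
  3 × C: 1 H each → 3
  2 × O: no H
  1 × C: 3 H
  1 × C: 2 H
  1 × C: no H
  1 × C (aromatic): no H
  1 × N (charge +1): no H
  1 × O (charge -1): no H
  Total hydrogens = 13.
Molecular formula: C12H13NO3

C12H13NO3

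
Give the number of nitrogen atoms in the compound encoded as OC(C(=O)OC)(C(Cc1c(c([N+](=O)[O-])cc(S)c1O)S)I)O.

The symbol for nitrogen appears 1 time in the SMILES.

1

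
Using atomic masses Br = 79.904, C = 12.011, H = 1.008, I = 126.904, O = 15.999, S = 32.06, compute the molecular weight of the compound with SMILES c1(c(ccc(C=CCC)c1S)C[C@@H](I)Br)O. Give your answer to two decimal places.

413.11

Molecular formula: C12H14BrIOS.
M = 1×79.904 + 12×12.011 + 14×1.008 + 1×126.904 + 1×15.999 + 1×32.06 = 413.11 g/mol.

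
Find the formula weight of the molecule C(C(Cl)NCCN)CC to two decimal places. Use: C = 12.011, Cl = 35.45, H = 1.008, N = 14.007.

Molecular formula: C6H15ClN2.
M = 6×12.011 + 1×35.45 + 15×1.008 + 2×14.007 = 150.65 g/mol.

150.65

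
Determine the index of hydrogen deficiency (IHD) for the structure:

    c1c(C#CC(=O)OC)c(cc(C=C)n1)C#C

Molecular formula from the SMILES: C13H9NO2.
DoU = (2C + 2 + N − H − X)/2 = (2·13 + 2 + 1 − 9 − 0)/2 = 20/2 = 10.
(Structurally: 1 ring(s) + 9 π bond(s) = 10.)

10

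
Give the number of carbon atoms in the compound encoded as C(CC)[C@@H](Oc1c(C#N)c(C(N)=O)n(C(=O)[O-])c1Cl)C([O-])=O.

12

The symbol for carbon appears 12 times in the SMILES. Lowercase c denotes aromatic carbon and counts toward C.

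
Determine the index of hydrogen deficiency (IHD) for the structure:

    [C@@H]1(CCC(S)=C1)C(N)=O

3

Molecular formula from the SMILES: C6H9NOS.
DoU = (2C + 2 + N − H − X)/2 = (2·6 + 2 + 1 − 9 − 0)/2 = 6/2 = 3.
(Structurally: 1 ring(s) + 2 π bond(s) = 3.)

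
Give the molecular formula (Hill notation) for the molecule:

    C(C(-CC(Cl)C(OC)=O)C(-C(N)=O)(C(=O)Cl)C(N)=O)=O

Heavy atoms from the SMILES: 10 C, 2 Cl, 2 N, 6 O.
Implicit hydrogens by atom environment:
  6 × O: no H
  5 × C: no H
  3 × C: 1 H each → 3
  2 × Cl: no H
  2 × N: 2 H each → 4
  1 × C: 3 H
  1 × C: 2 H
  Total hydrogens = 12.
Molecular formula: C10H12Cl2N2O6

C10H12Cl2N2O6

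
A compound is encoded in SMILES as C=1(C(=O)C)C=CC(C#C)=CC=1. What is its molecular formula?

Heavy atoms from the SMILES: 10 C, 1 O.
Implicit hydrogens by atom environment:
  4 × C (aromatic): 1 H each → 4
  2 × C (aromatic): no H
  2 × C: no H
  1 × C: 3 H
  1 × C: 1 H
  1 × O: no H
  Total hydrogens = 8.
Molecular formula: C10H8O

C10H8O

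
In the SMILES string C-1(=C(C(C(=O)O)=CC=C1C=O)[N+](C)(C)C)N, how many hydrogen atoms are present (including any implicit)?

15

Hydrogens are implicit in SMILES; fill each atom to its normal valence:
  4 × C (aromatic): no H
  3 × C: 3 H each → 9
  2 × C (aromatic): 1 H each → 2
  2 × O: no H
  1 × C: 1 H
  1 × C: no H
  1 × N: 2 H
  1 × N (charge +1): no H
  1 × O: 1 H
  Total hydrogens = 15.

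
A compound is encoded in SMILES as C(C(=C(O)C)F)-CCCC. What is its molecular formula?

C8H15FO

Heavy atoms from the SMILES: 8 C, 1 F, 1 O.
Implicit hydrogens by atom environment:
  4 × C: 2 H each → 8
  2 × C: 3 H each → 6
  2 × C: no H
  1 × F: no H
  1 × O: 1 H
  Total hydrogens = 15.
Molecular formula: C8H15FO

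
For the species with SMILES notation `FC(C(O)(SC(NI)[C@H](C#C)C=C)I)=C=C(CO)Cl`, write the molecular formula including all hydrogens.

Heavy atoms from the SMILES: 11 C, 1 Cl, 1 F, 2 I, 1 N, 2 O, 1 S.
Implicit hydrogens by atom environment:
  5 × C: no H
  4 × C: 1 H each → 4
  2 × C: 2 H each → 4
  2 × I: no H
  2 × O: 1 H each → 2
  1 × Cl: no H
  1 × F: no H
  1 × N: 1 H
  1 × S: no H
  Total hydrogens = 11.
Molecular formula: C11H11ClFI2NO2S

C11H11ClFI2NO2S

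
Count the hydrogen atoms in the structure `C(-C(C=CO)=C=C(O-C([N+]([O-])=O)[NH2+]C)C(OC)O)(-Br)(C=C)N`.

Hydrogens are implicit in SMILES; fill each atom to its normal valence:
  5 × C: 1 H each → 5
  4 × C: no H
  3 × O: no H
  2 × C: 3 H each → 6
  2 × O: 1 H each → 2
  1 × Br: no H
  1 × C: 2 H
  1 × N: 2 H
  1 × N (charge +1): 2 H
  1 × N (charge +1): no H
  1 × O (charge -1): no H
  Total hydrogens = 19.

19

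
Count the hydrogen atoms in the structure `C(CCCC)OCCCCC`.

22

Hydrogens are implicit in SMILES; fill each atom to its normal valence:
  8 × C: 2 H each → 16
  2 × C: 3 H each → 6
  1 × O: no H
  Total hydrogens = 22.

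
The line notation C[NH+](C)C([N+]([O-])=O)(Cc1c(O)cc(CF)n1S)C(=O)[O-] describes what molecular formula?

C10H14FN3O5S

Heavy atoms from the SMILES: 10 C, 1 F, 3 N, 5 O, 1 S.
Implicit hydrogens by atom environment:
  3 × C (aromatic): no H
  2 × C: 3 H each → 6
  2 × C: 2 H each → 4
  2 × C: no H
  2 × O: no H
  2 × O (charge -1): no H
  1 × C (aromatic): 1 H
  1 × F: no H
  1 × N (charge +1): 1 H
  1 × N (aromatic): no H
  1 × N (charge +1): no H
  1 × O: 1 H
  1 × S: 1 H
  Total hydrogens = 14.
Molecular formula: C10H14FN3O5S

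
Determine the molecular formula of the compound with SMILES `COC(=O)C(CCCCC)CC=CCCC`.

C14H26O2

Heavy atoms from the SMILES: 14 C, 2 O.
Implicit hydrogens by atom environment:
  7 × C: 2 H each → 14
  3 × C: 3 H each → 9
  3 × C: 1 H each → 3
  2 × O: no H
  1 × C: no H
  Total hydrogens = 26.
Molecular formula: C14H26O2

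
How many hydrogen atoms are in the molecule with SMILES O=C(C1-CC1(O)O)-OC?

Hydrogens are implicit in SMILES; fill each atom to its normal valence:
  2 × C: no H
  2 × O: 1 H each → 2
  2 × O: no H
  1 × C: 3 H
  1 × C: 2 H
  1 × C: 1 H
  Total hydrogens = 8.

8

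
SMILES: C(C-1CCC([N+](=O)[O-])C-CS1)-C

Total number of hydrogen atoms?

Hydrogens are implicit in SMILES; fill each atom to its normal valence:
  5 × C: 2 H each → 10
  2 × C: 1 H each → 2
  1 × C: 3 H
  1 × N (charge +1): no H
  1 × O: no H
  1 × O (charge -1): no H
  1 × S: no H
  Total hydrogens = 15.

15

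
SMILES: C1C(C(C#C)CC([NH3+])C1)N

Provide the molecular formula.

Heavy atoms from the SMILES: 8 C, 2 N.
Implicit hydrogens by atom environment:
  4 × C: 1 H each → 4
  3 × C: 2 H each → 6
  1 × C: no H
  1 × N (charge +1): 3 H
  1 × N: 2 H
  Total hydrogens = 15.
Net charge +1.
Molecular formula: C8H15N2+

C8H15N2+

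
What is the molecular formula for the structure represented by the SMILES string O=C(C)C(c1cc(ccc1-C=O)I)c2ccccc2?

C16H13IO2

Heavy atoms from the SMILES: 16 C, 1 I, 2 O.
Implicit hydrogens by atom environment:
  8 × C (aromatic): 1 H each → 8
  4 × C (aromatic): no H
  2 × C: 1 H each → 2
  2 × O: no H
  1 × C: 3 H
  1 × C: no H
  1 × I: no H
  Total hydrogens = 13.
Molecular formula: C16H13IO2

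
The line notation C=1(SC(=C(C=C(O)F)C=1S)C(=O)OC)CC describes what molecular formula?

C10H11FO3S2

Heavy atoms from the SMILES: 10 C, 1 F, 3 O, 2 S.
Implicit hydrogens by atom environment:
  4 × C (aromatic): no H
  2 × C: 3 H each → 6
  2 × C: no H
  2 × O: no H
  1 × C: 2 H
  1 × C: 1 H
  1 × F: no H
  1 × O: 1 H
  1 × S: 1 H
  1 × S (aromatic): no H
  Total hydrogens = 11.
Molecular formula: C10H11FO3S2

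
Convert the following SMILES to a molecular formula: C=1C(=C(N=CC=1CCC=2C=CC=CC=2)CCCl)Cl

Heavy atoms from the SMILES: 15 C, 2 Cl, 1 N.
Implicit hydrogens by atom environment:
  7 × C (aromatic): 1 H each → 7
  4 × C: 2 H each → 8
  4 × C (aromatic): no H
  2 × Cl: no H
  1 × N (aromatic): no H
  Total hydrogens = 15.
Molecular formula: C15H15Cl2N

C15H15Cl2N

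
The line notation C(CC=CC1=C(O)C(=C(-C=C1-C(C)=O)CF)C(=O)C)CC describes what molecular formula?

C17H21FO3

Heavy atoms from the SMILES: 17 C, 1 F, 3 O.
Implicit hydrogens by atom environment:
  5 × C (aromatic): no H
  4 × C: 2 H each → 8
  3 × C: 3 H each → 9
  2 × C: 1 H each → 2
  2 × C: no H
  2 × O: no H
  1 × C (aromatic): 1 H
  1 × F: no H
  1 × O: 1 H
  Total hydrogens = 21.
Molecular formula: C17H21FO3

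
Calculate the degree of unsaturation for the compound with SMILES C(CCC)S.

Molecular formula from the SMILES: C4H10S.
DoU = (2C + 2 + N − H − X)/2 = (2·4 + 2 + 0 − 10 − 0)/2 = 0/2 = 0.
(Structurally: 0 ring(s) + 0 π bond(s) = 0.)

0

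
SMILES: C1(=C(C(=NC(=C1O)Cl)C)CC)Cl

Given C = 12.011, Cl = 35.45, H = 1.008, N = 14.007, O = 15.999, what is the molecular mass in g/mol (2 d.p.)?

206.07

Molecular formula: C8H9Cl2NO.
M = 8×12.011 + 2×35.45 + 9×1.008 + 1×14.007 + 1×15.999 = 206.07 g/mol.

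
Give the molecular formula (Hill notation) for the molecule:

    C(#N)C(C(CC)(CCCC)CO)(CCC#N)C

Heavy atoms from the SMILES: 14 C, 2 N, 1 O.
Implicit hydrogens by atom environment:
  7 × C: 2 H each → 14
  4 × C: no H
  3 × C: 3 H each → 9
  2 × N: no H
  1 × O: 1 H
  Total hydrogens = 24.
Molecular formula: C14H24N2O

C14H24N2O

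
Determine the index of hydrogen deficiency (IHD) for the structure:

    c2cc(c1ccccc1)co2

7

Molecular formula from the SMILES: C10H8O.
DoU = (2C + 2 + N − H − X)/2 = (2·10 + 2 + 0 − 8 − 0)/2 = 14/2 = 7.
(Structurally: 2 ring(s) + 5 π bond(s) = 7.)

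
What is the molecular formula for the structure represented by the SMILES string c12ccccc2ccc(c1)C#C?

Heavy atoms from the SMILES: 12 C.
Implicit hydrogens by atom environment:
  7 × C (aromatic): 1 H each → 7
  3 × C (aromatic): no H
  1 × C: 1 H
  1 × C: no H
  Total hydrogens = 8.
Molecular formula: C12H8

C12H8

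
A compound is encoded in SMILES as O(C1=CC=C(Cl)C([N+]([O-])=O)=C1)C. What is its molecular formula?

Heavy atoms from the SMILES: 7 C, 1 Cl, 1 N, 3 O.
Implicit hydrogens by atom environment:
  3 × C (aromatic): 1 H each → 3
  3 × C (aromatic): no H
  2 × O: no H
  1 × C: 3 H
  1 × Cl: no H
  1 × N (charge +1): no H
  1 × O (charge -1): no H
  Total hydrogens = 6.
Molecular formula: C7H6ClNO3

C7H6ClNO3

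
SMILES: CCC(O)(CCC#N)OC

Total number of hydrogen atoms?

Hydrogens are implicit in SMILES; fill each atom to its normal valence:
  3 × C: 2 H each → 6
  2 × C: 3 H each → 6
  2 × C: no H
  1 × N: no H
  1 × O: 1 H
  1 × O: no H
  Total hydrogens = 13.

13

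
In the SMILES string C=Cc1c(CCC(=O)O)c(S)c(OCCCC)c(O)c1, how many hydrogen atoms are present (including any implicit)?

20

Hydrogens are implicit in SMILES; fill each atom to its normal valence:
  6 × C: 2 H each → 12
  5 × C (aromatic): no H
  2 × O: 1 H each → 2
  2 × O: no H
  1 × C: 3 H
  1 × C (aromatic): 1 H
  1 × C: 1 H
  1 × C: no H
  1 × S: 1 H
  Total hydrogens = 20.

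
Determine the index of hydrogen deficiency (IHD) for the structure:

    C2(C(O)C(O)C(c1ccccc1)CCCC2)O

5

Molecular formula from the SMILES: C14H20O3.
DoU = (2C + 2 + N − H − X)/2 = (2·14 + 2 + 0 − 20 − 0)/2 = 10/2 = 5.
(Structurally: 2 ring(s) + 3 π bond(s) = 5.)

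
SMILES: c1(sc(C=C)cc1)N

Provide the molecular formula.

Heavy atoms from the SMILES: 6 C, 1 N, 1 S.
Implicit hydrogens by atom environment:
  2 × C (aromatic): 1 H each → 2
  2 × C (aromatic): no H
  1 × C: 2 H
  1 × C: 1 H
  1 × N: 2 H
  1 × S (aromatic): no H
  Total hydrogens = 7.
Molecular formula: C6H7NS

C6H7NS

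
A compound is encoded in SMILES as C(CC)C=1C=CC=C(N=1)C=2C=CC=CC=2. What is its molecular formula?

Heavy atoms from the SMILES: 14 C, 1 N.
Implicit hydrogens by atom environment:
  8 × C (aromatic): 1 H each → 8
  3 × C (aromatic): no H
  2 × C: 2 H each → 4
  1 × C: 3 H
  1 × N (aromatic): no H
  Total hydrogens = 15.
Molecular formula: C14H15N

C14H15N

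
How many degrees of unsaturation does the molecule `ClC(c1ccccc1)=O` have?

5

Molecular formula from the SMILES: C7H5ClO.
DoU = (2C + 2 + N − H − X)/2 = (2·7 + 2 + 0 − 5 − 1)/2 = 10/2 = 5.
(Structurally: 1 ring(s) + 4 π bond(s) = 5.)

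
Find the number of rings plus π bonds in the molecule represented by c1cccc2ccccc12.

Molecular formula from the SMILES: C10H8.
DoU = (2C + 2 + N − H − X)/2 = (2·10 + 2 + 0 − 8 − 0)/2 = 14/2 = 7.
(Structurally: 2 ring(s) + 5 π bond(s) = 7.)

7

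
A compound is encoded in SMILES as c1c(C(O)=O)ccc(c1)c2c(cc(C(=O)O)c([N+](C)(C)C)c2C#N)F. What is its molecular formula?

Heavy atoms from the SMILES: 18 C, 1 F, 2 N, 4 O.
Implicit hydrogens by atom environment:
  7 × C (aromatic): no H
  5 × C (aromatic): 1 H each → 5
  3 × C: 3 H each → 9
  3 × C: no H
  2 × O: 1 H each → 2
  2 × O: no H
  1 × F: no H
  1 × N: no H
  1 × N (charge +1): no H
  Total hydrogens = 16.
Net charge +1.
Molecular formula: C18H16FN2O4+

C18H16FN2O4+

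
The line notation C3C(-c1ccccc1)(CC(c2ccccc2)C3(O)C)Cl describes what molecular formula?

Heavy atoms from the SMILES: 18 C, 1 Cl, 1 O.
Implicit hydrogens by atom environment:
  10 × C (aromatic): 1 H each → 10
  2 × C: 2 H each → 4
  2 × C: no H
  2 × C (aromatic): no H
  1 × C: 3 H
  1 × C: 1 H
  1 × Cl: no H
  1 × O: 1 H
  Total hydrogens = 19.
Molecular formula: C18H19ClO

C18H19ClO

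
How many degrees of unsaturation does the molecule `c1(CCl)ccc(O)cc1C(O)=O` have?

5

Molecular formula from the SMILES: C8H7ClO3.
DoU = (2C + 2 + N − H − X)/2 = (2·8 + 2 + 0 − 7 − 1)/2 = 10/2 = 5.
(Structurally: 1 ring(s) + 4 π bond(s) = 5.)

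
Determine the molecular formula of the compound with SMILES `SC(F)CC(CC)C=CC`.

Heavy atoms from the SMILES: 8 C, 1 F, 1 S.
Implicit hydrogens by atom environment:
  4 × C: 1 H each → 4
  2 × C: 3 H each → 6
  2 × C: 2 H each → 4
  1 × F: no H
  1 × S: 1 H
  Total hydrogens = 15.
Molecular formula: C8H15FS

C8H15FS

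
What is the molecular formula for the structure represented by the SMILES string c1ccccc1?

C6H6

Heavy atoms from the SMILES: 6 C.
Implicit hydrogens by atom environment:
  6 × C (aromatic): 1 H each → 6
  Total hydrogens = 6.
Molecular formula: C6H6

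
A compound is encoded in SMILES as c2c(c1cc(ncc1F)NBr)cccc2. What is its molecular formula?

C11H8BrFN2

Heavy atoms from the SMILES: 1 Br, 11 C, 1 F, 2 N.
Implicit hydrogens by atom environment:
  7 × C (aromatic): 1 H each → 7
  4 × C (aromatic): no H
  1 × Br: no H
  1 × F: no H
  1 × N: 1 H
  1 × N (aromatic): no H
  Total hydrogens = 8.
Molecular formula: C11H8BrFN2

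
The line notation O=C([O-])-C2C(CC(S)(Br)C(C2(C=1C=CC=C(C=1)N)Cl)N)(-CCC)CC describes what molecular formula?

C18H25BrClN2O2S-

Heavy atoms from the SMILES: 1 Br, 18 C, 1 Cl, 2 N, 2 O, 1 S.
Implicit hydrogens by atom environment:
  4 × C: 2 H each → 8
  4 × C (aromatic): 1 H each → 4
  4 × C: no H
  2 × C: 3 H each → 6
  2 × C: 1 H each → 2
  2 × C (aromatic): no H
  2 × N: 2 H each → 4
  1 × Br: no H
  1 × Cl: no H
  1 × O: no H
  1 × O (charge -1): no H
  1 × S: 1 H
  Total hydrogens = 25.
Net charge -1.
Molecular formula: C18H25BrClN2O2S-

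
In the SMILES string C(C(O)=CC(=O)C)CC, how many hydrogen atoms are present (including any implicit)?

Hydrogens are implicit in SMILES; fill each atom to its normal valence:
  2 × C: 3 H each → 6
  2 × C: 2 H each → 4
  2 × C: no H
  1 × C: 1 H
  1 × O: 1 H
  1 × O: no H
  Total hydrogens = 12.

12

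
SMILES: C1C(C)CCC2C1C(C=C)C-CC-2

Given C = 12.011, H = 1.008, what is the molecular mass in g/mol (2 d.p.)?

178.32

Molecular formula: C13H22.
M = 13×12.011 + 22×1.008 = 178.32 g/mol.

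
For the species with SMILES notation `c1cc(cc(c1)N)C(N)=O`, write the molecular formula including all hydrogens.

C7H8N2O

Heavy atoms from the SMILES: 7 C, 2 N, 1 O.
Implicit hydrogens by atom environment:
  4 × C (aromatic): 1 H each → 4
  2 × C (aromatic): no H
  2 × N: 2 H each → 4
  1 × C: no H
  1 × O: no H
  Total hydrogens = 8.
Molecular formula: C7H8N2O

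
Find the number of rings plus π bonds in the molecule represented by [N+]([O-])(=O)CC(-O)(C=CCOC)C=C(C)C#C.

Molecular formula from the SMILES: C11H15NO4.
DoU = (2C + 2 + N − H − X)/2 = (2·11 + 2 + 1 − 15 − 0)/2 = 10/2 = 5.
(Structurally: 0 ring(s) + 5 π bond(s) = 5.)

5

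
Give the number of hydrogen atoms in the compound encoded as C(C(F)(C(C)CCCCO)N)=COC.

Hydrogens are implicit in SMILES; fill each atom to its normal valence:
  4 × C: 2 H each → 8
  3 × C: 1 H each → 3
  2 × C: 3 H each → 6
  1 × C: no H
  1 × F: no H
  1 × N: 2 H
  1 × O: 1 H
  1 × O: no H
  Total hydrogens = 20.

20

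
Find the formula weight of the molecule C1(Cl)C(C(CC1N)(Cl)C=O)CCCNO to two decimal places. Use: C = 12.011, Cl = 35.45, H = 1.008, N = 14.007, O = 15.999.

Molecular formula: C9H16Cl2N2O2.
M = 9×12.011 + 2×35.45 + 16×1.008 + 2×14.007 + 2×15.999 = 255.14 g/mol.

255.14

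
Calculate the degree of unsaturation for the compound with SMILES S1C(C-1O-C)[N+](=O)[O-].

2

Molecular formula from the SMILES: C3H5NO3S.
DoU = (2C + 2 + N − H − X)/2 = (2·3 + 2 + 1 − 5 − 0)/2 = 4/2 = 2.
(Structurally: 1 ring(s) + 1 π bond(s) = 2.)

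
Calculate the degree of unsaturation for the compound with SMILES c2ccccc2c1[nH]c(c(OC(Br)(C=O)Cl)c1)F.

8

Molecular formula from the SMILES: C12H8BrClFNO2.
DoU = (2C + 2 + N − H − X)/2 = (2·12 + 2 + 1 − 8 − 3)/2 = 16/2 = 8.
(Structurally: 2 ring(s) + 6 π bond(s) = 8.)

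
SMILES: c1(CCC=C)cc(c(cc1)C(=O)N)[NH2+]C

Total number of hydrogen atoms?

17

Hydrogens are implicit in SMILES; fill each atom to its normal valence:
  3 × C: 2 H each → 6
  3 × C (aromatic): 1 H each → 3
  3 × C (aromatic): no H
  1 × C: 3 H
  1 × C: 1 H
  1 × C: no H
  1 × N: 2 H
  1 × N (charge +1): 2 H
  1 × O: no H
  Total hydrogens = 17.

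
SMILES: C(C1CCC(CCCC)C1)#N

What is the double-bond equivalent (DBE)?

Molecular formula from the SMILES: C10H17N.
DoU = (2C + 2 + N − H − X)/2 = (2·10 + 2 + 1 − 17 − 0)/2 = 6/2 = 3.
(Structurally: 1 ring(s) + 2 π bond(s) = 3.)

3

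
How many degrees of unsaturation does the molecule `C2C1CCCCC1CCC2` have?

2

Molecular formula from the SMILES: C10H18.
DoU = (2C + 2 + N − H − X)/2 = (2·10 + 2 + 0 − 18 − 0)/2 = 4/2 = 2.
(Structurally: 2 ring(s) + 0 π bond(s) = 2.)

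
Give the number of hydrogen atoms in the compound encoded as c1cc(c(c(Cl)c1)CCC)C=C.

13

Hydrogens are implicit in SMILES; fill each atom to its normal valence:
  3 × C: 2 H each → 6
  3 × C (aromatic): 1 H each → 3
  3 × C (aromatic): no H
  1 × C: 3 H
  1 × C: 1 H
  1 × Cl: no H
  Total hydrogens = 13.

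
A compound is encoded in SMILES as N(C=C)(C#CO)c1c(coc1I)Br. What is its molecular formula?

C8H5BrINO2

Heavy atoms from the SMILES: 1 Br, 8 C, 1 I, 1 N, 2 O.
Implicit hydrogens by atom environment:
  3 × C (aromatic): no H
  2 × C: no H
  1 × Br: no H
  1 × C: 2 H
  1 × C (aromatic): 1 H
  1 × C: 1 H
  1 × I: no H
  1 × N: no H
  1 × O: 1 H
  1 × O (aromatic): no H
  Total hydrogens = 5.
Molecular formula: C8H5BrINO2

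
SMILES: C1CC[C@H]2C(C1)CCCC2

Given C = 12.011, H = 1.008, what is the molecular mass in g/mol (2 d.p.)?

Molecular formula: C10H18.
M = 10×12.011 + 18×1.008 = 138.25 g/mol.

138.25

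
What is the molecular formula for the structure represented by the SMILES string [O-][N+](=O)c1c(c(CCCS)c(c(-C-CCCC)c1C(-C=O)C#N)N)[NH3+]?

Heavy atoms from the SMILES: 17 C, 4 N, 3 O, 1 S.
Implicit hydrogens by atom environment:
  7 × C: 2 H each → 14
  6 × C (aromatic): no H
  2 × C: 1 H each → 2
  2 × O: no H
  1 × C: 3 H
  1 × C: no H
  1 × N (charge +1): 3 H
  1 × N: 2 H
  1 × N (charge +1): no H
  1 × N: no H
  1 × O (charge -1): no H
  1 × S: 1 H
  Total hydrogens = 25.
Net charge +1.
Molecular formula: C17H25N4O3S+

C17H25N4O3S+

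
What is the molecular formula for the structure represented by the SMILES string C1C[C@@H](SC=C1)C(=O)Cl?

Heavy atoms from the SMILES: 6 C, 1 Cl, 1 O, 1 S.
Implicit hydrogens by atom environment:
  3 × C: 1 H each → 3
  2 × C: 2 H each → 4
  1 × C: no H
  1 × Cl: no H
  1 × O: no H
  1 × S: no H
  Total hydrogens = 7.
Molecular formula: C6H7ClOS

C6H7ClOS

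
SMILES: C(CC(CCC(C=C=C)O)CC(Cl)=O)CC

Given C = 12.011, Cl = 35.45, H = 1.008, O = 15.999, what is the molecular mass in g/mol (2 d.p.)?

Molecular formula: C13H21ClO2.
M = 13×12.011 + 1×35.45 + 21×1.008 + 2×15.999 = 244.76 g/mol.

244.76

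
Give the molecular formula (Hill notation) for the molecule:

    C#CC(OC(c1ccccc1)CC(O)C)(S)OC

Heavy atoms from the SMILES: 14 C, 3 O, 1 S.
Implicit hydrogens by atom environment:
  5 × C (aromatic): 1 H each → 5
  3 × C: 1 H each → 3
  2 × C: 3 H each → 6
  2 × C: no H
  2 × O: no H
  1 × C: 2 H
  1 × C (aromatic): no H
  1 × O: 1 H
  1 × S: 1 H
  Total hydrogens = 18.
Molecular formula: C14H18O3S

C14H18O3S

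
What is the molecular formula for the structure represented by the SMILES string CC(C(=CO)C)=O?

Heavy atoms from the SMILES: 5 C, 2 O.
Implicit hydrogens by atom environment:
  2 × C: 3 H each → 6
  2 × C: no H
  1 × C: 1 H
  1 × O: 1 H
  1 × O: no H
  Total hydrogens = 8.
Molecular formula: C5H8O2

C5H8O2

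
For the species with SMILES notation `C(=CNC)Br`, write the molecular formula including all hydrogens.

Heavy atoms from the SMILES: 1 Br, 3 C, 1 N.
Implicit hydrogens by atom environment:
  2 × C: 1 H each → 2
  1 × Br: no H
  1 × C: 3 H
  1 × N: 1 H
  Total hydrogens = 6.
Molecular formula: C3H6BrN

C3H6BrN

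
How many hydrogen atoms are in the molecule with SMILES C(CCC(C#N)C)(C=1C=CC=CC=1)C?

Hydrogens are implicit in SMILES; fill each atom to its normal valence:
  5 × C (aromatic): 1 H each → 5
  2 × C: 3 H each → 6
  2 × C: 2 H each → 4
  2 × C: 1 H each → 2
  1 × C: no H
  1 × C (aromatic): no H
  1 × N: no H
  Total hydrogens = 17.

17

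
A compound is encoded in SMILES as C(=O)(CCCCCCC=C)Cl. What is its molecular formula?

C9H15ClO

Heavy atoms from the SMILES: 9 C, 1 Cl, 1 O.
Implicit hydrogens by atom environment:
  7 × C: 2 H each → 14
  1 × C: 1 H
  1 × C: no H
  1 × Cl: no H
  1 × O: no H
  Total hydrogens = 15.
Molecular formula: C9H15ClO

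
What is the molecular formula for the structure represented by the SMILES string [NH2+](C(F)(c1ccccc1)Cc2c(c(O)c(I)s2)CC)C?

Heavy atoms from the SMILES: 15 C, 1 F, 1 I, 1 N, 1 O, 1 S.
Implicit hydrogens by atom environment:
  5 × C (aromatic): 1 H each → 5
  5 × C (aromatic): no H
  2 × C: 3 H each → 6
  2 × C: 2 H each → 4
  1 × C: no H
  1 × F: no H
  1 × I: no H
  1 × N (charge +1): 2 H
  1 × O: 1 H
  1 × S (aromatic): no H
  Total hydrogens = 18.
Net charge +1.
Molecular formula: C15H18FINOS+

C15H18FINOS+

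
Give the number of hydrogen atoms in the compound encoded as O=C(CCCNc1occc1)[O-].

Hydrogens are implicit in SMILES; fill each atom to its normal valence:
  3 × C: 2 H each → 6
  3 × C (aromatic): 1 H each → 3
  1 × C (aromatic): no H
  1 × C: no H
  1 × N: 1 H
  1 × O (aromatic): no H
  1 × O: no H
  1 × O (charge -1): no H
  Total hydrogens = 10.

10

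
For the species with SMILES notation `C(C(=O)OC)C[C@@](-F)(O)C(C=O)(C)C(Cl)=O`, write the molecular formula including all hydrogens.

Heavy atoms from the SMILES: 9 C, 1 Cl, 1 F, 5 O.
Implicit hydrogens by atom environment:
  4 × C: no H
  4 × O: no H
  2 × C: 3 H each → 6
  2 × C: 2 H each → 4
  1 × C: 1 H
  1 × Cl: no H
  1 × F: no H
  1 × O: 1 H
  Total hydrogens = 12.
Molecular formula: C9H12ClFO5

C9H12ClFO5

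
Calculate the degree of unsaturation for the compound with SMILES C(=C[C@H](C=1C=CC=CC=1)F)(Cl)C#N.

Molecular formula from the SMILES: C10H7ClFN.
DoU = (2C + 2 + N − H − X)/2 = (2·10 + 2 + 1 − 7 − 2)/2 = 14/2 = 7.
(Structurally: 1 ring(s) + 6 π bond(s) = 7.)

7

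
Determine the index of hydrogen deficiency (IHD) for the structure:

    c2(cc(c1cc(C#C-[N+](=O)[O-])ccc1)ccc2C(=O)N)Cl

Molecular formula from the SMILES: C15H9ClN2O3.
DoU = (2C + 2 + N − H − X)/2 = (2·15 + 2 + 2 − 9 − 1)/2 = 24/2 = 12.
(Structurally: 2 ring(s) + 10 π bond(s) = 12.)

12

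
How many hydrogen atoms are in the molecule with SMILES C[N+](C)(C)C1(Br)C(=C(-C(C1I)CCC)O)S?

20

Hydrogens are implicit in SMILES; fill each atom to its normal valence:
  4 × C: 3 H each → 12
  3 × C: no H
  2 × C: 2 H each → 4
  2 × C: 1 H each → 2
  1 × Br: no H
  1 × I: no H
  1 × N (charge +1): no H
  1 × O: 1 H
  1 × S: 1 H
  Total hydrogens = 20.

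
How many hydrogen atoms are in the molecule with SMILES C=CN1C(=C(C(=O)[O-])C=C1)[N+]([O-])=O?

Hydrogens are implicit in SMILES; fill each atom to its normal valence:
  2 × C (aromatic): 1 H each → 2
  2 × C (aromatic): no H
  2 × O: no H
  2 × O (charge -1): no H
  1 × C: 2 H
  1 × C: 1 H
  1 × C: no H
  1 × N (aromatic): no H
  1 × N (charge +1): no H
  Total hydrogens = 5.

5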